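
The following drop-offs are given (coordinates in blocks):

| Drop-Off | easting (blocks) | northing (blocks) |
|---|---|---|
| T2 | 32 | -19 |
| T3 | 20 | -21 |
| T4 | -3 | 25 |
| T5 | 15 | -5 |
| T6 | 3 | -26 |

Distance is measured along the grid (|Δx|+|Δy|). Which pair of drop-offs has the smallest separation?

T2 and T3

Pairwise distances:
T2–T3: |-12| + |-2| = 12 + 2 = 14 blocks
T2–T4: |-35| + |44| = 35 + 44 = 79 blocks
T2–T5: |-17| + |14| = 17 + 14 = 31 blocks
T2–T6: |-29| + |-7| = 29 + 7 = 36 blocks
T3–T4: |-23| + |46| = 23 + 46 = 69 blocks
T3–T5: |-5| + |16| = 5 + 16 = 21 blocks
T3–T6: |-17| + |-5| = 17 + 5 = 22 blocks
T4–T5: |18| + |-30| = 18 + 30 = 48 blocks
T4–T6: |6| + |-51| = 6 + 51 = 57 blocks
T5–T6: |-12| + |-21| = 12 + 21 = 33 blocks
Closest pair: T2–T3 at 14 blocks.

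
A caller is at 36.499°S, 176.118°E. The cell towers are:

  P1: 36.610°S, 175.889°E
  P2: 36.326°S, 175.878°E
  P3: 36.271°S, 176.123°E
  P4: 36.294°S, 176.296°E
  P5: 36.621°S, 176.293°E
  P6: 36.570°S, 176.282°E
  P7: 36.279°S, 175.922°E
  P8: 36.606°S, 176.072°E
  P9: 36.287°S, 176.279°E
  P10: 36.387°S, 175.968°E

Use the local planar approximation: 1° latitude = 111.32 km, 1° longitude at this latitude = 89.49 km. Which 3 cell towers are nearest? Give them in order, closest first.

P8, P6, P10

Distances from 36.499°S, 176.118°E:
P1: 23.930 km
P2: 28.847 km
P3: 25.385 km
P4: 27.830 km
P5: 20.729 km
P6: 16.669 km
P7: 30.124 km
P8: 12.603 km
P9: 27.650 km
P10: 18.320 km
Sorted: P8 (12.603 km) < P6 (16.669 km) < P10 (18.320 km) < P5 (20.729 km) < P1 (23.930 km) < …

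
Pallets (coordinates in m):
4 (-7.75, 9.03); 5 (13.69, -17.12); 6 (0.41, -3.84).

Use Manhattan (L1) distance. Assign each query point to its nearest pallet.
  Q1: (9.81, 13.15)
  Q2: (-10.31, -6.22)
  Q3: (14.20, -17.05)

Q1 at (9.81, 13.15):
  4: 21.68 m
  5: 34.15 m
  6: 26.39 m
  → nearest: 4 (21.68 m)
Q2 at (-10.31, -6.22):
  4: 17.81 m
  5: 34.90 m
  6: 13.10 m
  → nearest: 6 (13.10 m)
Q3 at (14.20, -17.05):
  4: 48.03 m
  5: 0.58 m
  6: 27.00 m
  → nearest: 5 (0.58 m)

Q1→4; Q2→6; Q3→5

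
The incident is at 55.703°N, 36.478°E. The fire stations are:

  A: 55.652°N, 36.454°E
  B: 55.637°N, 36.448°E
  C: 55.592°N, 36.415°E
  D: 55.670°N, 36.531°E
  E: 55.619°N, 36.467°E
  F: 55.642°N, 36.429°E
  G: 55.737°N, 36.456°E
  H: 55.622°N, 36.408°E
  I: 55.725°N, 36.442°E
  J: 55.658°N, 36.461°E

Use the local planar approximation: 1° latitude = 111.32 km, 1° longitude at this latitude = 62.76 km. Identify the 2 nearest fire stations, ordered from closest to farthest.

Distances from 55.703°N, 36.478°E:
A: 5.874 km
B: 7.585 km
C: 12.974 km
D: 4.956 km
E: 9.376 km
F: 7.454 km
G: 4.029 km
H: 10.030 km
I: 3.332 km
J: 5.122 km
Sorted: I (3.332 km) < G (4.029 km) < D (4.956 km) < J (5.122 km) < …

I, G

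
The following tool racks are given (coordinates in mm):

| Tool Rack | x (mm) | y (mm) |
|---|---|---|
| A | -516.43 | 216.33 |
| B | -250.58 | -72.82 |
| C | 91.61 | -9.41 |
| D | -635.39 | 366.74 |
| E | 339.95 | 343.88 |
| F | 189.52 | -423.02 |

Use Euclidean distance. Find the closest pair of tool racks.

Pairwise distances:
A–B: √((265.85)² + (-289.15)²) = √(70676.2225 + 83607.7225) = 392.79 mm
A–C: √((608.04)² + (-225.74)²) = √(369712.6416 + 50958.5476) = 648.59 mm
A–D: √((-118.96)² + (150.41)²) = √(14151.4816 + 22623.1681) = 191.77 mm
A–E: √((856.38)² + (127.55)²) = √(733386.7044 + 16269.0025) = 865.83 mm
A–F: √((705.95)² + (-639.35)²) = √(498365.4025 + 408768.4225) = 952.44 mm
B–C: √((342.19)² + (63.41)²) = √(117093.9961 + 4020.8281) = 348.02 mm
B–D: √((-384.81)² + (439.56)²) = √(148078.7361 + 193212.9936) = 584.20 mm
B–E: √((590.53)² + (416.70)²) = √(348725.6809 + 173638.8900) = 722.75 mm
B–F: √((440.10)² + (-350.20)²) = √(193688.0100 + 122640.0400) = 562.43 mm
C–D: √((-727.00)² + (376.15)²) = √(528529.0000 + 141488.8225) = 818.55 mm
C–E: √((248.34)² + (353.29)²) = √(61672.7556 + 124813.8241) = 431.84 mm
C–F: √((97.91)² + (-413.61)²) = √(9586.3681 + 171073.2321) = 425.04 mm
D–E: √((975.34)² + (-22.86)²) = √(951288.1156 + 522.5796) = 975.61 mm
D–F: √((824.91)² + (-789.76)²) = √(680476.5081 + 623720.8576) = 1142.01 mm
E–F: √((-150.43)² + (-766.90)²) = √(22629.1849 + 588135.6100) = 781.51 mm
Closest pair: A–D at 191.77 mm.

A and D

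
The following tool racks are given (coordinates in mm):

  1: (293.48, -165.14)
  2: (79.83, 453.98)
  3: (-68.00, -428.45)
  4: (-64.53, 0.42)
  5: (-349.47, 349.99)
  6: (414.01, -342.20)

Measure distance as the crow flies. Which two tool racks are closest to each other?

Pairwise distances:
1–2: 654.95 mm
1–3: 447.21 mm
1–4: 394.44 mm
1–5: 823.86 mm
1–6: 214.19 mm
2–3: 894.73 mm
2–4: 475.98 mm
2–5: 441.72 mm
2–6: 863.47 mm
3–4: 428.88 mm
3–5: 827.76 mm
3–6: 489.67 mm
4–5: 450.99 mm
4–6: 588.55 mm
5–6: 1030.55 mm
Closest pair: 1–6 at 214.19 mm.

1 and 6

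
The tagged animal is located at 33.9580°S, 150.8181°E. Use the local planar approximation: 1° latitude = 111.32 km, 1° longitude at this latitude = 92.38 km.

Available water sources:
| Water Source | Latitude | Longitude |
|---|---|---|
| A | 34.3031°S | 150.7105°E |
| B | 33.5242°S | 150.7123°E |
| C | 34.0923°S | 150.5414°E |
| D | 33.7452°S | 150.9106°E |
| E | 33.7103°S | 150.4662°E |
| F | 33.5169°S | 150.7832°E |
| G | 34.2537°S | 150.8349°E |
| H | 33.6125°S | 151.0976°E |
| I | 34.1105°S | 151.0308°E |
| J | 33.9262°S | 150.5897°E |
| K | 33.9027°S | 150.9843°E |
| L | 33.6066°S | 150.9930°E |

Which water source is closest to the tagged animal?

Distances from 33.9580°S, 150.8181°E:
A: √((-0.3451·111.32)² + (-0.1076·92.38)²) = √(1475.829931 + 98.805349) = 39.6817 km
B: √((0.4338·111.32)² + (-0.1058·92.38)²) = √(2331.983594 + 95.527245) = 49.2698 km
C: √((-0.1343·111.32)² + (-0.2767·92.38)²) = √(223.510752 + 653.392634) = 29.6126 km
D: √((0.2128·111.32)² + (0.0925·92.38)²) = √(561.163794 + 73.019589) = 25.1830 km
E: √((0.2477·111.32)² + (-0.3519·92.38)²) = √(760.323491 + 1056.804003) = 42.6278 km
F: √((0.4411·111.32)² + (-0.0349·92.38)²) = √(2411.129357 + 10.394576) = 49.2090 km
G: √((-0.2957·111.32)² + (0.0168·92.38)²) = √(1083.550219 + 2.408654) = 32.9539 km
H: √((0.3455·111.32)² + (0.2795·92.38)²) = √(1479.253136 + 666.683244) = 46.3243 km
I: √((-0.1525·111.32)² + (0.2127·92.38)²) = √(288.194762 + 386.092082) = 25.9670 km
J: √((0.0318·111.32)² + (-0.2284·92.38)²) = √(12.531430 + 445.192783) = 21.3945 km
K: √((0.0553·111.32)² + (0.1662·92.38)²) = √(37.896287 + 235.731682) = 16.5417 km
L: √((0.3514·111.32)² + (0.1749·92.38)²) = √(1530.206032 + 261.057115) = 42.3233 km
Minimum: K at 16.5417 km.

K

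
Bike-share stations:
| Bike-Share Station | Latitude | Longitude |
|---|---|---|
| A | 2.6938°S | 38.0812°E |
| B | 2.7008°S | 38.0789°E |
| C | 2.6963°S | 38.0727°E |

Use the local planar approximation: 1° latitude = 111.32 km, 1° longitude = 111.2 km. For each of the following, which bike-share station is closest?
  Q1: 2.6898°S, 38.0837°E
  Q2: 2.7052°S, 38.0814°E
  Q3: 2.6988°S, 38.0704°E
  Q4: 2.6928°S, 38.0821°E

Q1→A; Q2→B; Q3→C; Q4→A

Q1 at 2.6898°S, 38.0837°E:
  A: 0.5249 km
  B: 1.3358 km
  C: 1.4212 km
  → nearest: A (0.5249 km)
Q2 at 2.7052°S, 38.0814°E:
  A: 1.2692 km
  B: 0.5632 km
  C: 1.3847 km
  → nearest: B (0.5632 km)
Q3 at 2.6988°S, 38.0704°E:
  A: 1.3237 km
  B: 0.9711 km
  C: 0.3780 km
  → nearest: C (0.3780 km)
Q4 at 2.6928°S, 38.0821°E:
  A: 0.1497 km
  B: 0.9590 km
  C: 1.1155 km
  → nearest: A (0.1497 km)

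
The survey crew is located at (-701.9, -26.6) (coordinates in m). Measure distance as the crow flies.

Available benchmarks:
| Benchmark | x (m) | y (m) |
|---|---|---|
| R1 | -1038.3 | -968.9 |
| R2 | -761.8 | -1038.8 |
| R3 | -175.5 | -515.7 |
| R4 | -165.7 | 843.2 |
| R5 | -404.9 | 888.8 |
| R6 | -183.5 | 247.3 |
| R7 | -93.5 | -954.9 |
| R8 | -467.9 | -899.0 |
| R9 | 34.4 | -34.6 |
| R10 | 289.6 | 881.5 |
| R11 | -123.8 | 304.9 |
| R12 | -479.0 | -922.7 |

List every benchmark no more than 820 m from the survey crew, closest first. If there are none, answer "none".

Distances from (-701.9, -26.6):
R1: 1000.5 m
R2: 1014.0 m
R3: 718.6 m
R4: 1021.8 m
R5: 962.4 m
R6: 586.3 m
R7: 1109.9 m
R8: 903.2 m
R9: 736.3 m
R10: 1344.5 m
R11: 666.4 m
R12: 923.4 m
Threshold 820 m: R6 (586.3 m), R11 (666.4 m), R3 (718.6 m), R9 (736.3 m) are within range.

R6, R11, R3, R9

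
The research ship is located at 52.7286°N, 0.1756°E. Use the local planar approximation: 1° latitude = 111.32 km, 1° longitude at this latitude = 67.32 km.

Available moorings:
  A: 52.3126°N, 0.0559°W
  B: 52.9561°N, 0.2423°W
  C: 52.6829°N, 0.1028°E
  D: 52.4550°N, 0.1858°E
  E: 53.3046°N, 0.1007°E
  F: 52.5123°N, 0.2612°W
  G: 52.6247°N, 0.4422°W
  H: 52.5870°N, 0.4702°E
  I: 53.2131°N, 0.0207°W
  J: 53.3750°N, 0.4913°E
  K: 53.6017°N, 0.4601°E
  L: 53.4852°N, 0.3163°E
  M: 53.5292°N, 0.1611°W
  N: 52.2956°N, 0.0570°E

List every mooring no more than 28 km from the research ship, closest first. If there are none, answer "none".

C, H

Distances from 52.7286°N, 0.1756°E:
A: 48.8612 km
B: 37.8528 km
C: 7.0640 km
D: 30.4649 km
E: 64.3183 km
F: 38.0059 km
G: 43.1686 km
H: 25.3337 km
I: 55.5299 km
J: 75.0302 km
K: 99.0626 km
L: 84.7556 km
M: 91.9600 km
N: 48.8583 km
Threshold 28 km: C (7.0640 km), H (25.3337 km) are within range.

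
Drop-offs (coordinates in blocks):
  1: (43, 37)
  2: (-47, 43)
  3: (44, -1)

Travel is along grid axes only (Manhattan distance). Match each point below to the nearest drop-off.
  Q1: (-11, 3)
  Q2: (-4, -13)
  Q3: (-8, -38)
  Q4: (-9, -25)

Q1 at (-11, 3):
  1: |54| + |34| = 54 + 34 = 88 blocks
  2: |-36| + |40| = 36 + 40 = 76 blocks
  3: |55| + |-4| = 55 + 4 = 59 blocks
  → nearest: 3 (59 blocks)
Q2 at (-4, -13):
  1: |47| + |50| = 47 + 50 = 97 blocks
  2: |-43| + |56| = 43 + 56 = 99 blocks
  3: |48| + |12| = 48 + 12 = 60 blocks
  → nearest: 3 (60 blocks)
Q3 at (-8, -38):
  1: |51| + |75| = 51 + 75 = 126 blocks
  2: |-39| + |81| = 39 + 81 = 120 blocks
  3: |52| + |37| = 52 + 37 = 89 blocks
  → nearest: 3 (89 blocks)
Q4 at (-9, -25):
  1: |52| + |62| = 52 + 62 = 114 blocks
  2: |-38| + |68| = 38 + 68 = 106 blocks
  3: |53| + |24| = 53 + 24 = 77 blocks
  → nearest: 3 (77 blocks)

Q1→3; Q2→3; Q3→3; Q4→3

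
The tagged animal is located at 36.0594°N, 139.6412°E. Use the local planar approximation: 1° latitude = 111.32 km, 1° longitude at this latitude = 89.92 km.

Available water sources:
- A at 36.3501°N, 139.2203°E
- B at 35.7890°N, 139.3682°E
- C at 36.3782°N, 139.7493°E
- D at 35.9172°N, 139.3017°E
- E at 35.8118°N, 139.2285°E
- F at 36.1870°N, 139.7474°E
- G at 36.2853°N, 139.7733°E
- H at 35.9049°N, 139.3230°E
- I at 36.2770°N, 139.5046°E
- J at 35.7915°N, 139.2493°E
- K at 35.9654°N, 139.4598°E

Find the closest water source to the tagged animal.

Distances from 36.0594°N, 139.6412°E:
A: √((0.2907·111.32)² + (-0.4209·89.92)²) = √(1047.216458 + 1432.420237) = 49.7960 km
B: √((-0.2704·111.32)² + (-0.2730·89.92)²) = √(906.065866 + 602.612159) = 38.8417 km
C: √((0.3188·111.32)² + (0.1081·89.92)²) = √(1259.456061 + 94.485243) = 36.7959 km
D: √((-0.1422·111.32)² + (-0.3395·89.92)²) = √(250.579529 + 931.949015) = 34.3879 km
E: √((-0.2476·111.32)² + (-0.4127·89.92)²) = √(759.709708 + 1377.150912) = 46.2262 km
F: √((0.1276·111.32)² + (0.1062·89.92)²) = √(201.765888 + 91.193027) = 17.1160 km
G: √((0.2259·111.32)² + (0.1321·89.92)²) = √(632.381064 + 141.097147) = 27.8115 km
H: √((-0.1545·111.32)² + (-0.3182·89.92)²) = √(295.803537 + 818.677674) = 33.3838 km
I: √((0.2176·111.32)² + (-0.1366·89.92)²) = √(586.764969 + 150.873858) = 27.1595 km
J: √((-0.2679·111.32)² + (-0.3919·89.92)²) = √(889.389141 + 1241.832791) = 46.1652 km
K: √((-0.0940·111.32)² + (-0.1814·89.92)²) = √(109.496970 + 266.064641) = 19.3794 km
Minimum: F at 17.1160 km.

F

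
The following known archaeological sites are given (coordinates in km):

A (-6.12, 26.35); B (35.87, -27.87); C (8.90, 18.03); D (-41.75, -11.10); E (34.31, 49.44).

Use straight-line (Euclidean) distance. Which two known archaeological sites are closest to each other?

A and C

Pairwise distances:
A–B: √((41.99)² + (-54.22)²) = √(1763.1601 + 2939.8084) = 68.58 km
A–C: √((15.02)² + (-8.32)²) = √(225.6004 + 69.2224) = 17.17 km
A–D: √((-35.63)² + (-37.45)²) = √(1269.4969 + 1402.5025) = 51.69 km
A–E: √((40.43)² + (23.09)²) = √(1634.5849 + 533.1481) = 46.56 km
B–C: √((-26.97)² + (45.90)²) = √(727.3809 + 2106.8100) = 53.24 km
B–D: √((-77.62)² + (16.77)²) = √(6024.8644 + 281.2329) = 79.41 km
B–E: √((-1.56)² + (77.31)²) = √(2.4336 + 5976.8361) = 77.33 km
C–D: √((-50.65)² + (-29.13)²) = √(2565.4225 + 848.5569) = 58.43 km
C–E: √((25.41)² + (31.41)²) = √(645.6681 + 986.5881) = 40.40 km
D–E: √((76.06)² + (60.54)²) = √(5785.1236 + 3665.0916) = 97.21 km
Closest pair: A–C at 17.17 km.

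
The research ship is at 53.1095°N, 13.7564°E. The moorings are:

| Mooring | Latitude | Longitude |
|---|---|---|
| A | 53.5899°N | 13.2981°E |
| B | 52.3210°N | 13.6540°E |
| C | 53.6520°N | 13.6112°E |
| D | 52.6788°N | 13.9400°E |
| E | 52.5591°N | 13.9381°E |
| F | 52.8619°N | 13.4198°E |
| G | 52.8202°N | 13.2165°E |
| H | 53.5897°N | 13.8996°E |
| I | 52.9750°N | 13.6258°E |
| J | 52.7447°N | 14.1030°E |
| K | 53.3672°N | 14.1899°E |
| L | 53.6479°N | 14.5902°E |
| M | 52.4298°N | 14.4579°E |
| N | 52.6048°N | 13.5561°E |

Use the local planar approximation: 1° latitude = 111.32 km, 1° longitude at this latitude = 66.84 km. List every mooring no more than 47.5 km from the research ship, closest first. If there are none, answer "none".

Distances from 53.1095°N, 13.7564°E:
A: 61.6302 km
B: 88.0423 km
C: 61.1660 km
D: 49.4911 km
E: 62.4626 km
F: 35.5793 km
G: 48.3675 km
H: 54.3060 km
I: 17.3314 km
J: 46.7529 km
K: 40.7739 km
L: 81.8421 km
M: 89.0145 km
N: 57.7563 km
Threshold 47.5 km: I (17.3314 km), F (35.5793 km), K (40.7739 km), J (46.7529 km) are within range.

I, F, K, J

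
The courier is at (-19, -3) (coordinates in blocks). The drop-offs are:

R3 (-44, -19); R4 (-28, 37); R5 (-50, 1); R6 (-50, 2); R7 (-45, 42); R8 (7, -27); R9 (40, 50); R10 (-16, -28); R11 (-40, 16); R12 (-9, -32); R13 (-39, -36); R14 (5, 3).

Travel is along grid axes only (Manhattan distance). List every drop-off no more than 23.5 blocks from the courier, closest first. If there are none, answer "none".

Distances from (-19, -3):
R3: |-25| + |-16| = 25 + 16 = 41 blocks
R4: |-9| + |40| = 9 + 40 = 49 blocks
R5: |-31| + |4| = 31 + 4 = 35 blocks
R6: |-31| + |5| = 31 + 5 = 36 blocks
R7: |-26| + |45| = 26 + 45 = 71 blocks
R8: |26| + |-24| = 26 + 24 = 50 blocks
R9: |59| + |53| = 59 + 53 = 112 blocks
R10: |3| + |-25| = 3 + 25 = 28 blocks
R11: |-21| + |19| = 21 + 19 = 40 blocks
R12: |10| + |-29| = 10 + 29 = 39 blocks
R13: |-20| + |-33| = 20 + 33 = 53 blocks
R14: |24| + |6| = 24 + 6 = 30 blocks
Threshold 23.5 blocks: none within range.

none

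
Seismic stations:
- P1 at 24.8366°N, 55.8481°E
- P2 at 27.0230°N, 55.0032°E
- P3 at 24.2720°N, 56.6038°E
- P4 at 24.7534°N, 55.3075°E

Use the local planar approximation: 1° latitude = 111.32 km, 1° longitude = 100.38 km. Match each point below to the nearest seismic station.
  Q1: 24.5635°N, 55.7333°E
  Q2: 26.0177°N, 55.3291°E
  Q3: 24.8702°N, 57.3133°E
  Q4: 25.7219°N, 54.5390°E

Q1 at 24.5635°N, 55.7333°E:
  P1: √((0.2731·111.32)² + (0.1148·100.38)²) = √(924.250716 + 132.793910) = 32.5122 km
  P2: √((2.4595·111.32)² + (-0.7301·100.38)²) = √(74961.807376 + 5371.048569) = 283.4305 km
  P3: √((-0.2915·111.32)² + (0.8705·100.38)²) = √(1052.988222 + 7635.402461) = 93.2115 km
  P4: √((0.1899·111.32)² + (-0.4258·100.38)²) = √(446.885563 + 1826.861809) = 47.6838 km
  → nearest: P1 (32.5122 km)
Q2 at 26.0177°N, 55.3291°E:
  P1: √((-1.1811·111.32)² + (0.5190·100.38)²) = √(17287.004074 + 2714.120332) = 141.4253 km
  P2: √((1.0053·111.32)² + (-0.3259·100.38)²) = √(12523.847205 + 1070.195458) = 116.5935 km
  P3: √((-1.7457·111.32)² + (1.2747·100.38)²) = √(37764.663488 + 16372.324897) = 232.6736 km
  P4: √((-1.2643·111.32)² + (-0.0216·100.38)²) = √(19808.275660 + 4.701126) = 140.7586 km
  → nearest: P2 (116.5935 km)
Q3 at 24.8702°N, 57.3133°E:
  P1: √((-0.0336·111.32)² + (-1.4652·100.38)²) = √(13.990233 + 21631.578039) = 147.1243 km
  P2: √((2.1528·111.32)² + (-2.3101·100.38)²) = √(57431.976793 + 53771.969412) = 333.4726 km
  P3: √((-0.5982·111.32)² + (-0.7095·100.38)²) = √(4434.444387 + 5072.232849) = 97.5022 km
  P4: √((-0.1168·111.32)² + (-2.0058·100.38)²) = √(169.056581 + 40538.683112) = 201.7616 km
  → nearest: P3 (97.5022 km)
Q4 at 25.7219°N, 54.5390°E:
  P1: √((-0.8853·111.32)² + (1.3091·100.38)²) = √(9712.417074 + 17267.920018) = 164.2569 km
  P2: √((1.3011·111.32)² + (0.4642·100.38)²) = √(20978.177178 + 2171.224120) = 152.1493 km
  P3: √((-1.4499·111.32)² + (2.0648·100.38)²) = √(26050.885799 + 42958.624362) = 262.6966 km
  P4: √((-0.9685·111.32)² + (0.7685·100.38)²) = √(11623.733532 + 5950.892793) = 132.5693 km
  → nearest: P4 (132.5693 km)

Q1→P1; Q2→P2; Q3→P3; Q4→P4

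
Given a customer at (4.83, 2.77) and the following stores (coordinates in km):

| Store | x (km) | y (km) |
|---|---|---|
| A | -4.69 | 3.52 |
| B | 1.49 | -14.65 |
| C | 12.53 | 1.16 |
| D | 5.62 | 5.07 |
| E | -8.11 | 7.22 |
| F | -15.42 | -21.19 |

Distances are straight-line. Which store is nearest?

Distances from (4.83, 2.77):
A: 9.55 km
B: 17.74 km
C: 7.87 km
D: 2.43 km
E: 13.68 km
F: 31.37 km
Minimum: D at 2.43 km.

D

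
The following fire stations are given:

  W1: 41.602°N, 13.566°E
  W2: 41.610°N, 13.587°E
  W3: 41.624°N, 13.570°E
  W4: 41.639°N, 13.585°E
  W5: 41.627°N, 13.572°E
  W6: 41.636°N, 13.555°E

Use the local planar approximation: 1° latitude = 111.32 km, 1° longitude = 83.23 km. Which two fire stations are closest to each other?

W3 and W5

Pairwise distances:
W1–W2: 1.962 km
W1–W3: 2.472 km
W1–W4: 4.412 km
W1–W5: 2.827 km
W1–W6: 3.894 km
W2–W3: 2.105 km
W2–W4: 3.233 km
W2–W5: 2.267 km
W2–W6: 3.933 km
W3–W4: 2.085 km
W3–W5: 0.373 km
W3–W6: 1.828 km
W4–W5: 1.719 km
W4–W6: 2.519 km
W5–W6: 1.734 km
Closest pair: W3–W5 at 0.373 km.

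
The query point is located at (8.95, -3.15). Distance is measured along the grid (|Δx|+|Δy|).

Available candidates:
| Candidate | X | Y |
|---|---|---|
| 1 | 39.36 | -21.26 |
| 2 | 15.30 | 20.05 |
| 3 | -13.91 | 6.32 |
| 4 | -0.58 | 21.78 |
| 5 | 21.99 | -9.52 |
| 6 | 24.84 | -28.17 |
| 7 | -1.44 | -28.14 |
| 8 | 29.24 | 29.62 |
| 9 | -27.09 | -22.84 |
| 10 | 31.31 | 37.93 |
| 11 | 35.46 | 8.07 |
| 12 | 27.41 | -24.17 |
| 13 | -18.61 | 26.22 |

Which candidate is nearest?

Distances from (8.95, -3.15):
1: |30.41| + |-18.11| = 30.41 + 18.11 = 48.52
2: |6.35| + |23.20| = 6.35 + 23.20 = 29.55
3: |-22.86| + |9.47| = 22.86 + 9.47 = 32.33
4: |-9.53| + |24.93| = 9.53 + 24.93 = 34.46
5: |13.04| + |-6.37| = 13.04 + 6.37 = 19.41
6: |15.89| + |-25.02| = 15.89 + 25.02 = 40.91
7: |-10.39| + |-24.99| = 10.39 + 24.99 = 35.38
8: |20.29| + |32.77| = 20.29 + 32.77 = 53.06
9: |-36.04| + |-19.69| = 36.04 + 19.69 = 55.73
10: |22.36| + |41.08| = 22.36 + 41.08 = 63.44
11: |26.51| + |11.22| = 26.51 + 11.22 = 37.73
12: |18.46| + |-21.02| = 18.46 + 21.02 = 39.48
13: |-27.56| + |29.37| = 27.56 + 29.37 = 56.93
Minimum: 5 at 19.41.

5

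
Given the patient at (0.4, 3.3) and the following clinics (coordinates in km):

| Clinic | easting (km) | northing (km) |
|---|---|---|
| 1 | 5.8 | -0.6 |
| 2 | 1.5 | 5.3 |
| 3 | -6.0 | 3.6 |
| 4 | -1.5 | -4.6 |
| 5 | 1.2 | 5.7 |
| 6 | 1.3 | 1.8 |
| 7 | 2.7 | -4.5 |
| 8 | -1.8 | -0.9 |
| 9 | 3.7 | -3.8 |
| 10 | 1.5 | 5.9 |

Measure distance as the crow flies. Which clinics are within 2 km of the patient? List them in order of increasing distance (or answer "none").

6

Distances from (0.4, 3.3):
1: 6.661 km
2: 2.283 km
3: 6.407 km
4: 8.125 km
5: 2.530 km
6: 1.749 km
7: 8.132 km
8: 4.741 km
9: 7.829 km
10: 2.823 km
Threshold 2 km: 6 (1.749 km) is within range.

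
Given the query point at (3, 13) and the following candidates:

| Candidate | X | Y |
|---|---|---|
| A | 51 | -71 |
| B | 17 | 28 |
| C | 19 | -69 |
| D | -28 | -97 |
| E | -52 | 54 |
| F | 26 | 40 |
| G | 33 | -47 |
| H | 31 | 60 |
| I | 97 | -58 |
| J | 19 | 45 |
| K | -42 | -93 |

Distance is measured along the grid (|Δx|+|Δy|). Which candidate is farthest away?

I

Distances from (3, 13):
A: |48| + |-84| = 48 + 84 = 132
B: |14| + |15| = 14 + 15 = 29
C: |16| + |-82| = 16 + 82 = 98
D: |-31| + |-110| = 31 + 110 = 141
E: |-55| + |41| = 55 + 41 = 96
F: |23| + |27| = 23 + 27 = 50
G: |30| + |-60| = 30 + 60 = 90
H: |28| + |47| = 28 + 47 = 75
I: |94| + |-71| = 94 + 71 = 165
J: |16| + |32| = 16 + 32 = 48
K: |-45| + |-106| = 45 + 106 = 151
Maximum: I at 165.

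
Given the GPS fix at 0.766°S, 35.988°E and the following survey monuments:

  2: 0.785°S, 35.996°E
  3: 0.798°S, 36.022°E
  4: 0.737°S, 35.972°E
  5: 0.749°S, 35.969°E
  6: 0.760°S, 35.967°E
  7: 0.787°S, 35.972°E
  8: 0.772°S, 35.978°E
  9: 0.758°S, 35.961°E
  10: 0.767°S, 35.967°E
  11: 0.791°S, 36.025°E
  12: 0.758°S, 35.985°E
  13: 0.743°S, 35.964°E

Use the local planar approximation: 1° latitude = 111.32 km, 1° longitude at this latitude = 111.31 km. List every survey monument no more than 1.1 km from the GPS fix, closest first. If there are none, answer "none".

Distances from 0.766°S, 35.988°E:
2: 2.295 km
3: 5.197 km
4: 3.687 km
5: 2.838 km
6: 2.431 km
7: 2.939 km
8: 1.298 km
9: 3.135 km
10: 2.340 km
11: 4.971 km
12: 0.951 km
13: 3.700 km
Threshold 1.1 km: 12 (0.951 km) is within range.

12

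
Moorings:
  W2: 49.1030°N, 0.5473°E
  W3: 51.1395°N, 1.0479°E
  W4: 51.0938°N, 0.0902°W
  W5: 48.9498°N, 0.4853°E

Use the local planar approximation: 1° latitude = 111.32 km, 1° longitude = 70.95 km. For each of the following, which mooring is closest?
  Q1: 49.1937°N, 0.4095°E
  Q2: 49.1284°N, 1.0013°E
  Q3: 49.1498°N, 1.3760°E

Q1 at 49.1937°N, 0.4095°E:
  W2: √((-0.0907·111.32)² + (0.1378·70.95)²) = √(101.943836 + 95.587969) = 14.0546 km
  W3: √((1.9458·111.32)² + (0.6384·70.95)²) = √(46918.356781 + 2051.589918) = 221.2915 km
  W4: √((1.9001·111.32)² + (-0.4997·70.95)²) = √(44740.343202 + 1256.965907) = 214.4698 km
  W5: √((-0.2439·111.32)² + (0.0758·70.95)²) = √(737.173977 + 28.922992) = 27.6785 km
  → nearest: W2 (14.0546 km)
Q2 at 49.1284°N, 1.0013°E:
  W2: √((-0.0254·111.32)² + (-0.4540·70.95)²) = √(7.994915 + 1037.567848) = 32.3352 km
  W3: √((2.0111·111.32)² + (0.0466·70.95)²) = √(50120.307558 + 10.931421) = 223.9001 km
  W4: √((1.9654·111.32)² + (-1.0915·70.95)²) = √(47868.332469 + 5997.251748) = 232.0896 km
  W5: √((-0.1786·111.32)² + (-0.5160·70.95)²) = √(395.284063 + 1340.306744) = 41.6604 km
  → nearest: W2 (32.3352 km)
Q3 at 49.1498°N, 1.3760°E:
  W2: √((-0.0468·111.32)² + (-0.8287·70.95)²) = √(27.141766 + 3457.000778) = 59.0266 km
  W3: √((1.9897·111.32)² + (-0.3281·70.95)²) = √(49059.328016 + 541.897641) = 222.7133 km
  W4: √((1.9440·111.32)² + (-1.4662·70.95)²) = √(46831.591461 + 10821.593843) = 240.1108 km
  W5: √((-0.2000·111.32)² + (-0.8907·70.95)²) = √(495.685696 + 3993.628879) = 67.0023 km
  → nearest: W2 (59.0266 km)

Q1→W2; Q2→W2; Q3→W2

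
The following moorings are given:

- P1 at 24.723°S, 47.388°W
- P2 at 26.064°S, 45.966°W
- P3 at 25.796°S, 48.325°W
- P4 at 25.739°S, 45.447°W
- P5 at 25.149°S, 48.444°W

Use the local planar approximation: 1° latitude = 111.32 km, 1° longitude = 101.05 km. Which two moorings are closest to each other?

P2 and P4

Pairwise distances:
P2–P4: 63.713 km
P3–P5: 73.021 km
P1–P5: 116.772 km
P1–P3: 152.422 km
P1–P2: 207.201 km
P1–P4: 226.411 km
P2–P3: 240.237 km
P2–P5: 270.326 km
P3–P4: 290.891 km
P4–P5: 309.887 km
Closest pair: P2–P4 at 63.713 km.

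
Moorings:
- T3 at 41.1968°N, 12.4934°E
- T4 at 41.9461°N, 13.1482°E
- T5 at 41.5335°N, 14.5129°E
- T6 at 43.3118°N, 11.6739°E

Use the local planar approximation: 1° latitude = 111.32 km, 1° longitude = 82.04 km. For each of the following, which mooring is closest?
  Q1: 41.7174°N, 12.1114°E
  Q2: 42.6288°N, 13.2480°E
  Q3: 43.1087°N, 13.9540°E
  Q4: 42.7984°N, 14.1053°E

Q1→T3; Q2→T4; Q3→T4; Q4→T4

Q1 at 41.7174°N, 12.1114°E:
  T3: 65.8842 km
  T4: 88.7874 km
  T5: 198.0798 km
  T6: 181.0814 km
  → nearest: T3 (65.8842 km)
Q2 at 42.6288°N, 13.2480°E:
  T3: 171.0092 km
  T4: 76.4379 km
  T5: 160.1104 km
  T6: 149.8590 km
  → nearest: T4 (76.4379 km)
Q3 at 43.1087°N, 13.9540°E:
  T3: 244.2466 km
  T4: 145.3270 km
  T5: 181.2470 km
  T6: 188.4208 km
  → nearest: T4 (145.3270 km)
Q4 at 42.7984°N, 14.1053°E:
  T3: 221.9794 km
  T4: 123.1556 km
  T5: 144.7248 km
  T6: 207.4980 km
  → nearest: T4 (123.1556 km)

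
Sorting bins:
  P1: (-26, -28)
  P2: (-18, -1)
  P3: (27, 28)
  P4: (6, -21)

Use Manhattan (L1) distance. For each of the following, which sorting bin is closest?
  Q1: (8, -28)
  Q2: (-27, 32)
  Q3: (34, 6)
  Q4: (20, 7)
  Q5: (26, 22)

Q1→P4; Q2→P2; Q3→P3; Q4→P3; Q5→P3

Q1 at (8, -28):
  P1: |-34| + |0| = 34 + 0 = 34
  P2: |-26| + |27| = 26 + 27 = 53
  P3: |19| + |56| = 19 + 56 = 75
  P4: |-2| + |7| = 2 + 7 = 9
  → nearest: P4 (9)
Q2 at (-27, 32):
  P1: |1| + |-60| = 1 + 60 = 61
  P2: |9| + |-33| = 9 + 33 = 42
  P3: |54| + |-4| = 54 + 4 = 58
  P4: |33| + |-53| = 33 + 53 = 86
  → nearest: P2 (42)
Q3 at (34, 6):
  P1: |-60| + |-34| = 60 + 34 = 94
  P2: |-52| + |-7| = 52 + 7 = 59
  P3: |-7| + |22| = 7 + 22 = 29
  P4: |-28| + |-27| = 28 + 27 = 55
  → nearest: P3 (29)
Q4 at (20, 7):
  P1: |-46| + |-35| = 46 + 35 = 81
  P2: |-38| + |-8| = 38 + 8 = 46
  P3: |7| + |21| = 7 + 21 = 28
  P4: |-14| + |-28| = 14 + 28 = 42
  → nearest: P3 (28)
Q5 at (26, 22):
  P1: |-52| + |-50| = 52 + 50 = 102
  P2: |-44| + |-23| = 44 + 23 = 67
  P3: |1| + |6| = 1 + 6 = 7
  P4: |-20| + |-43| = 20 + 43 = 63
  → nearest: P3 (7)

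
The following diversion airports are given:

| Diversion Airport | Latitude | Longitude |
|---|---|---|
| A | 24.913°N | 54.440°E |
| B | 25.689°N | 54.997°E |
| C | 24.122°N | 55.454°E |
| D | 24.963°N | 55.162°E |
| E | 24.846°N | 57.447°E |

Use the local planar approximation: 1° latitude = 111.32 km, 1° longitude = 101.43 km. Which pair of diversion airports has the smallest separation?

A and D

Pairwise distances:
A–B: 103.219 km
A–C: 135.394 km
A–D: 73.444 km
A–E: 305.091 km
B–C: 180.492 km
B–D: 82.533 km
B–E: 265.632 km
C–D: 98.193 km
C–E: 217.624 km
D–E: 232.133 km
Closest pair: A–D at 73.444 km.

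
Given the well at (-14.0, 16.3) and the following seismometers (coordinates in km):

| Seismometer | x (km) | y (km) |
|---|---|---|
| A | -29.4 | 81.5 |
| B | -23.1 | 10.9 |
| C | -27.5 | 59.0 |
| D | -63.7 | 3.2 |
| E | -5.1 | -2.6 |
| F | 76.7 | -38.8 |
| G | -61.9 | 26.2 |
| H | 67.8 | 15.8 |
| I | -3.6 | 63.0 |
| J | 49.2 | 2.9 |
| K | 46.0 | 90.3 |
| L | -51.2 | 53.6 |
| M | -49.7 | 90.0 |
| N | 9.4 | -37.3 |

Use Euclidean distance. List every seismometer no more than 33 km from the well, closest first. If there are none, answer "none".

Distances from (-14.0, 16.3):
A: √((-15.4)² + (65.2)²) = √(237.160 + 4251.040) = 67.0 km
B: √((-9.1)² + (-5.4)²) = √(82.810 + 29.160) = 10.6 km
C: √((-13.5)² + (42.7)²) = √(182.250 + 1823.290) = 44.8 km
D: √((-49.7)² + (-13.1)²) = √(2470.090 + 171.610) = 51.4 km
E: √((8.9)² + (-18.9)²) = √(79.210 + 357.210) = 20.9 km
F: √((90.7)² + (-55.1)²) = √(8226.490 + 3036.010) = 106.1 km
G: √((-47.9)² + (9.9)²) = √(2294.410 + 98.010) = 48.9 km
H: √((81.8)² + (-0.5)²) = √(6691.240 + 0.250) = 81.8 km
I: √((10.4)² + (46.7)²) = √(108.160 + 2180.890) = 47.8 km
J: √((63.2)² + (-13.4)²) = √(3994.240 + 179.560) = 64.6 km
K: √((60.0)² + (74.0)²) = √(3600.000 + 5476.000) = 95.3 km
L: √((-37.2)² + (37.3)²) = √(1383.840 + 1391.290) = 52.7 km
M: √((-35.7)² + (73.7)²) = √(1274.490 + 5431.690) = 81.9 km
N: √((23.4)² + (-53.6)²) = √(547.560 + 2872.960) = 58.5 km
Threshold 33 km: B (10.6 km), E (20.9 km) are within range.

B, E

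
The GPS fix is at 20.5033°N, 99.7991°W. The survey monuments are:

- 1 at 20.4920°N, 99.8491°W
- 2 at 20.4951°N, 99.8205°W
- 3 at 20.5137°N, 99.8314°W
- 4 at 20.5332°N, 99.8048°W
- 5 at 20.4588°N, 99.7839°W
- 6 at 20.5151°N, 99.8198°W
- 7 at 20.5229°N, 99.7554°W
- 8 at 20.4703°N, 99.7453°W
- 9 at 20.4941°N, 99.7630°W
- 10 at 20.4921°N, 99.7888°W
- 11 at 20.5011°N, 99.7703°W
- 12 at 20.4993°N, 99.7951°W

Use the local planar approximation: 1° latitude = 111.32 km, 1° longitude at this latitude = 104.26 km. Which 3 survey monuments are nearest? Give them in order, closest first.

12, 10, 2

Distances from 20.5033°N, 99.7991°W:
1: 5.3626 km
2: 2.4107 km
3: 3.5610 km
4: 3.3811 km
5: 5.2011 km
6: 2.5265 km
7: 5.0517 km
8: 6.7051 km
9: 3.9006 km
10: 1.6455 km
11: 3.0127 km
12: 0.6101 km
Sorted: 12 (0.6101 km) < 10 (1.6455 km) < 2 (2.4107 km) < 6 (2.5265 km) < 11 (3.0127 km) < …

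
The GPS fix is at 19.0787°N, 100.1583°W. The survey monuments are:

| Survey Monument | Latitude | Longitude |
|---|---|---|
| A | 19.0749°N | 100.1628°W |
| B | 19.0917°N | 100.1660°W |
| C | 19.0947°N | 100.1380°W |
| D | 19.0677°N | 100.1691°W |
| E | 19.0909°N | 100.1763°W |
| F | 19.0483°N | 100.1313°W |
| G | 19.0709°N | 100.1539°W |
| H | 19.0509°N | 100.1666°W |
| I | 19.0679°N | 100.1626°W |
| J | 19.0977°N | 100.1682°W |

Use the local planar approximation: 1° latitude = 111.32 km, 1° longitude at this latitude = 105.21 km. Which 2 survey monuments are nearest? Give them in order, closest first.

A, G

Distances from 19.0787°N, 100.1583°W:
A: √((-0.0038·111.32)² + (-0.0045·105.21)²) = √(0.178943 + 0.224150) = 0.6349 km
B: √((0.0130·111.32)² + (-0.0077·105.21)²) = √(2.094272 + 0.656290) = 1.6585 km
C: √((0.0160·111.32)² + (0.0203·105.21)²) = √(3.172388 + 4.561484) = 2.7810 km
D: √((-0.0110·111.32)² + (-0.0108·105.21)²) = √(1.499449 + 1.291105) = 1.6705 km
E: √((0.0122·111.32)² + (-0.0180·105.21)²) = √(1.844446 + 3.586403) = 2.3304 km
F: √((-0.0304·111.32)² + (0.0270·105.21)²) = √(11.452322 + 8.069406) = 4.4183 km
G: √((-0.0078·111.32)² + (0.0044·105.21)²) = √(0.753938 + 0.214299) = 0.9840 km
H: √((-0.0278·111.32)² + (-0.0083·105.21)²) = √(9.577143 + 0.762553) = 3.2155 km
I: √((-0.0108·111.32)² + (-0.0043·105.21)²) = √(1.445419 + 0.204668) = 1.2846 km
J: √((0.0190·111.32)² + (-0.0099·105.21)²) = √(4.473563 + 1.084887) = 2.3576 km
Sorted: A (0.6349 km) < G (0.9840 km) < I (1.2846 km) < B (1.6585 km) < …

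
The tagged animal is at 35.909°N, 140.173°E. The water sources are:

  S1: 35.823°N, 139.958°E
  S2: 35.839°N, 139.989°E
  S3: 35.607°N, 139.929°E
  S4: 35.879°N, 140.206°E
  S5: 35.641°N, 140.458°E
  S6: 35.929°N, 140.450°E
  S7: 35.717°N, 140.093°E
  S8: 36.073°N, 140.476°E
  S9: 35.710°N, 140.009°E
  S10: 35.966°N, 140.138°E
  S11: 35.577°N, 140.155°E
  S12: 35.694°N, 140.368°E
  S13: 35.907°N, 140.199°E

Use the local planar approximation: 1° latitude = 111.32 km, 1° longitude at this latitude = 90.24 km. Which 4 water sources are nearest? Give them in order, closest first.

S13, S4, S10, S2

Distances from 35.909°N, 140.173°E:
S1: √((-0.086·111.32)² + (-0.215·90.24)²) = √(91.65229 + 376.42208) = 21.635 km
S2: √((-0.070·111.32)² + (-0.184·90.24)²) = √(60.72150 + 275.69813) = 18.342 km
S3: √((-0.302·111.32)² + (-0.244·90.24)²) = √(1130.21296 + 484.81698) = 40.187 km
S4: √((-0.030·111.32)² + (0.033·90.24)²) = √(11.15293 + 8.86801) = 4.474 km
S5: √((-0.268·111.32)² + (0.285·90.24)²) = √(890.05324 + 661.43610) = 39.389 km
S6: √((0.020·111.32)² + (0.277·90.24)²) = √(4.95686 + 624.82401) = 25.095 km
S7: √((-0.192·111.32)² + (-0.080·90.24)²) = √(456.82394 + 52.11685) = 22.560 km
S8: √((0.164·111.32)² + (0.303·90.24)²) = √(333.29906 + 747.62434) = 32.877 km
S9: √((-0.199·111.32)² + (-0.164·90.24)²) = √(490.74123 + 219.02106) = 26.641 km
S10: √((0.057·111.32)² + (-0.035·90.24)²) = √(40.26207 + 9.97549) = 7.088 km
S11: √((-0.332·111.32)² + (-0.018·90.24)²) = √(1365.91150 + 2.63842) = 36.994 km
S12: √((-0.215·111.32)² + (0.195·90.24)²) = √(572.82678 + 309.64737) = 29.706 km
S13: √((-0.002·111.32)² + (0.026·90.24)²) = √(0.04957 + 5.50484) = 2.357 km
Sorted: S13 (2.357 km) < S4 (4.474 km) < S10 (7.088 km) < S2 (18.342 km) < S1 (21.635 km) < S7 (22.560 km) < …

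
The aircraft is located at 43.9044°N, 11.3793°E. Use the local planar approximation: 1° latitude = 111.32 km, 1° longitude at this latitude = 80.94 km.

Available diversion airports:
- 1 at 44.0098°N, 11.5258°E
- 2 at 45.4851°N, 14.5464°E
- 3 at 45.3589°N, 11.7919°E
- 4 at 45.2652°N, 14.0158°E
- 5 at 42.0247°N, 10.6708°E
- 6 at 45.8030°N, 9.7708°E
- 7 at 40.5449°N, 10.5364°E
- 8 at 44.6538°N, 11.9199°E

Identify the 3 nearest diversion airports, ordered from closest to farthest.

1, 8, 3

Distances from 43.9044°N, 11.3793°E:
1: 16.6815 km
2: 310.9276 km
3: 165.3231 km
4: 261.6989 km
5: 216.9640 km
6: 248.2331 km
7: 380.1516 km
8: 94.2021 km
Sorted: 1 (16.6815 km) < 8 (94.2021 km) < 3 (165.3231 km) < 5 (216.9640 km) < 6 (248.2331 km) < …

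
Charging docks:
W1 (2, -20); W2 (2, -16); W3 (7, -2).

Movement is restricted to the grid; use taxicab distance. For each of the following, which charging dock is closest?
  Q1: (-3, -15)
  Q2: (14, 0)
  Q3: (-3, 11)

Q1→W2; Q2→W3; Q3→W3

Q1 at (-3, -15):
  W1: |5| + |-5| = 5 + 5 = 10
  W2: |5| + |-1| = 5 + 1 = 6
  W3: |10| + |13| = 10 + 13 = 23
  → nearest: W2 (6)
Q2 at (14, 0):
  W1: |-12| + |-20| = 12 + 20 = 32
  W2: |-12| + |-16| = 12 + 16 = 28
  W3: |-7| + |-2| = 7 + 2 = 9
  → nearest: W3 (9)
Q3 at (-3, 11):
  W1: |5| + |-31| = 5 + 31 = 36
  W2: |5| + |-27| = 5 + 27 = 32
  W3: |10| + |-13| = 10 + 13 = 23
  → nearest: W3 (23)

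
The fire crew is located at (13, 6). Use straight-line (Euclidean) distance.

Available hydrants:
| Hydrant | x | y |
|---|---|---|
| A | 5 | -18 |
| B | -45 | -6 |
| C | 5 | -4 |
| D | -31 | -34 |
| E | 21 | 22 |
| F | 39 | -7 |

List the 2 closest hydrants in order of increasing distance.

C, E

Distances from (13, 6):
A: 25.3
B: 59.2
C: 12.8
D: 59.5
E: 17.9
F: 29.1
Sorted: C (12.8) < E (17.9) < A (25.3) < F (29.1) < …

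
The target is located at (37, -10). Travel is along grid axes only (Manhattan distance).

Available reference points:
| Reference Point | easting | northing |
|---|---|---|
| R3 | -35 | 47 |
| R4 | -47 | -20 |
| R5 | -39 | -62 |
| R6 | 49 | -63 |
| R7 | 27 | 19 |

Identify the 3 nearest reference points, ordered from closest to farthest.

R7, R6, R4

Distances from (37, -10):
R3: |-72| + |57| = 72 + 57 = 129
R4: |-84| + |-10| = 84 + 10 = 94
R5: |-76| + |-52| = 76 + 52 = 128
R6: |12| + |-53| = 12 + 53 = 65
R7: |-10| + |29| = 10 + 29 = 39
Sorted: R7 (39) < R6 (65) < R4 (94) < R5 (128) < R3 (129)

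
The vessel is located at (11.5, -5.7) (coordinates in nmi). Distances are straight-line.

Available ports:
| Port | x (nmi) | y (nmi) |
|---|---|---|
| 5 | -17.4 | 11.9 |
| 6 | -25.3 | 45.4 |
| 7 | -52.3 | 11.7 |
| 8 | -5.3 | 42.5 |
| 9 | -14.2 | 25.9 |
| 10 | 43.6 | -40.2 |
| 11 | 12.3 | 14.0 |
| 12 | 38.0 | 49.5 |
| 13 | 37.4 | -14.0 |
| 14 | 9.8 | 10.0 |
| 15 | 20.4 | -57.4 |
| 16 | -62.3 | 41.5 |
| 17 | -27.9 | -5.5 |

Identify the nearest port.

Distances from (11.5, -5.7):
5: √((-28.9)² + (17.6)²) = √(835.210 + 309.760) = 33.8 nmi
6: √((-36.8)² + (51.1)²) = √(1354.240 + 2611.210) = 63.0 nmi
7: √((-63.8)² + (17.4)²) = √(4070.440 + 302.760) = 66.1 nmi
8: √((-16.8)² + (48.2)²) = √(282.240 + 2323.240) = 51.0 nmi
9: √((-25.7)² + (31.6)²) = √(660.490 + 998.560) = 40.7 nmi
10: √((32.1)² + (-34.5)²) = √(1030.410 + 1190.250) = 47.1 nmi
11: √((0.8)² + (19.7)²) = √(0.640 + 388.090) = 19.7 nmi
12: √((26.5)² + (55.2)²) = √(702.250 + 3047.040) = 61.2 nmi
13: √((25.9)² + (-8.3)²) = √(670.810 + 68.890) = 27.2 nmi
14: √((-1.7)² + (15.7)²) = √(2.890 + 246.490) = 15.8 nmi
15: √((8.9)² + (-51.7)²) = √(79.210 + 2672.890) = 52.5 nmi
16: √((-73.8)² + (47.2)²) = √(5446.440 + 2227.840) = 87.6 nmi
17: √((-39.4)² + (0.2)²) = √(1552.360 + 0.040) = 39.4 nmi
Minimum: 14 at 15.8 nmi.

14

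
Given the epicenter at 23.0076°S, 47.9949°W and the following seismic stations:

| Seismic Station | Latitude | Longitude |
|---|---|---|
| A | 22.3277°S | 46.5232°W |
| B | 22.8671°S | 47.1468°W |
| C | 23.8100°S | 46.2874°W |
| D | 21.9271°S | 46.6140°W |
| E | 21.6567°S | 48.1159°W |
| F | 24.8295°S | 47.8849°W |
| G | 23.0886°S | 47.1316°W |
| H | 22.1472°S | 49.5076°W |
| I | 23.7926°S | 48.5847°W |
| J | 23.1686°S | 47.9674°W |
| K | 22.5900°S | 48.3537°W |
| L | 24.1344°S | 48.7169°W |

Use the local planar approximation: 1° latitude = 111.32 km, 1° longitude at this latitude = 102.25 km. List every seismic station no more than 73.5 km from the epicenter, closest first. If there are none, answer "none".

J, K

Distances from 23.0076°S, 47.9949°W:
A: 168.4431 km
B: 88.1174 km
C: 196.1146 km
D: 185.4836 km
E: 150.8903 km
F: 203.1255 km
G: 88.7318 km
H: 181.9277 km
I: 106.1757 km
J: 18.1418 km
K: 59.2201 km
L: 145.5476 km
Threshold 73.5 km: J (18.1418 km), K (59.2201 km) are within range.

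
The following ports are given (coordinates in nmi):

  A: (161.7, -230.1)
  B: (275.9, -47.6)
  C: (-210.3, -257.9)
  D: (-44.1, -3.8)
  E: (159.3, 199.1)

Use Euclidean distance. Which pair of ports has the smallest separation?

A and B

Pairwise distances:
A–B: 215.3 nmi
A–C: 373.0 nmi
A–D: 305.9 nmi
A–E: 429.2 nmi
B–C: 529.7 nmi
B–D: 323.0 nmi
B–E: 272.9 nmi
C–D: 303.6 nmi
C–E: 587.8 nmi
D–E: 287.3 nmi
Closest pair: A–B at 215.3 nmi.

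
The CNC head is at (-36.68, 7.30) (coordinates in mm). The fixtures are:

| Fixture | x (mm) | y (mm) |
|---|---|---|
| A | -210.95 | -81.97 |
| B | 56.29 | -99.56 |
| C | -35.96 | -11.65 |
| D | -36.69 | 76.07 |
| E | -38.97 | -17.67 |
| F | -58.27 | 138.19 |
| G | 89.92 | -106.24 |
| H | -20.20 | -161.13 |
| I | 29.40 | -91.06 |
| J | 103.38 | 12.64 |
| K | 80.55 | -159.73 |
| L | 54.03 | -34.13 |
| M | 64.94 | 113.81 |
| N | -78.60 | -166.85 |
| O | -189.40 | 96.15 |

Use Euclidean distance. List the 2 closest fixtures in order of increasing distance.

C, E

Distances from (-36.68, 7.30):
A: √((-174.27)² + (-89.27)²) = √(30370.0329 + 7969.1329) = 195.80 mm
B: √((92.97)² + (-106.86)²) = √(8643.4209 + 11419.0596) = 141.64 mm
C: √((0.72)² + (-18.95)²) = √(0.5184 + 359.1025) = 18.96 mm
D: √((-0.01)² + (68.77)²) = √(0.0001 + 4729.3129) = 68.77 mm
E: √((-2.29)² + (-24.97)²) = √(5.2441 + 623.5009) = 25.07 mm
F: √((-21.59)² + (130.89)²) = √(466.1281 + 17132.1921) = 132.66 mm
G: √((126.60)² + (-113.54)²) = √(16027.5600 + 12891.3316) = 170.06 mm
H: √((16.48)² + (-168.43)²) = √(271.5904 + 28368.6649) = 169.23 mm
I: √((66.08)² + (-98.36)²) = √(4366.5664 + 9674.6896) = 118.50 mm
J: √((140.06)² + (5.34)²) = √(19616.8036 + 28.5156) = 140.16 mm
K: √((117.23)² + (-167.03)²) = √(13742.8729 + 27899.0209) = 204.06 mm
L: √((90.71)² + (-41.43)²) = √(8228.3041 + 1716.4449) = 99.72 mm
M: √((101.62)² + (106.51)²) = √(10326.6244 + 11344.3801) = 147.21 mm
N: √((-41.92)² + (-174.15)²) = √(1757.2864 + 30328.2225) = 179.12 mm
O: √((-152.72)² + (88.85)²) = √(23323.3984 + 7894.3225) = 176.69 mm
Sorted: C (18.96 mm) < E (25.07 mm) < D (68.77 mm) < L (99.72 mm) < …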